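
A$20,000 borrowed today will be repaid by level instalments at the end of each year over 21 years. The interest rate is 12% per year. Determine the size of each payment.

A$2,644.80

Level ordinary annuity; solve PV = PMT × [(1 − (1+r)^−n)/r] for PMT.
Periodic rate r = 0.12 per year.
With n = 21: PMT = 20,000 / ([(1 − (1+r)^−n)/r]) = A$2,644.80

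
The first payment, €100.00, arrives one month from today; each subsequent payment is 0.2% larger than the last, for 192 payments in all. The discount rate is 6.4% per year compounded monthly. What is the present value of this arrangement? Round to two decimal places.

€14,144.21

Periodic rate r = 0.064/12 per month; n is counted in months.
Growing ordinary annuity: PV = PMT₁ × [1 − ((1+g)/(1+r))^n] / (r − g) = 100 × [1 − ((1+0.002)/(1+r))^192] / (r − 0.002) = €14,144.21.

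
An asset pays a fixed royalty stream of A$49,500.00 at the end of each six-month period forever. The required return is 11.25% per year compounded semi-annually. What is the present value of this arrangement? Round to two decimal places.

A$880,000.00

Periodic rate r = 0.1125/2 per half-year.
Level perpetuity: PV = PMT / r = 49,500 / (0.1125/2) = A$880,000.00.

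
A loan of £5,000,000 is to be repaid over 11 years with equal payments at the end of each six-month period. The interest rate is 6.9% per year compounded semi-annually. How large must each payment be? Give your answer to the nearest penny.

£328,049.41

Level ordinary annuity; solve PV = PMT × [(1 − (1+r)^−n)/r] for PMT.
Periodic rate r = 0.069/2 per half-year; n is counted in half-years.
With n = 22: PMT = 5,000,000 / ([(1 − (1+r)^−n)/r]) = £328,049.41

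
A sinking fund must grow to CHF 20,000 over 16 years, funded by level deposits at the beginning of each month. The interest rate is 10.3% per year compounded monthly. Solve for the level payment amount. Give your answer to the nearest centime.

CHF 40.91

Level annuity due; solve FV = PMT × [((1+r)^n − 1)/r] × (1+r) for PMT.
Periodic rate r = 0.103/12 per month; n is counted in months.
With n = 192: PMT = 20,000 / ([((1+r)^n − 1)/r] × (1+r)) = CHF 40.91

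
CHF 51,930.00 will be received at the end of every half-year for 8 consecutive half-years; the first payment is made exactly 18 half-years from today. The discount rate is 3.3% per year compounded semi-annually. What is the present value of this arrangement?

CHF 292,418.51

Ordinary annuity of 8 payments, first payment at period 18.
Periodic rate r = 0.033/2 per half-year; n is counted in half-years.
The ordinary-annuity PV formula values the stream one period before the first payment (period 17); discount that back 17 periods:
PV₀ = 51,930 × [1 − (1+r)^−8] / r × (1+r)^−17 = CHF 292,418.51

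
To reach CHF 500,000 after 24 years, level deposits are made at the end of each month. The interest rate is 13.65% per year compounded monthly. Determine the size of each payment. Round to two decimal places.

CHF 227.64

Level ordinary annuity; solve FV = PMT × [((1+r)^n − 1)/r] for PMT.
Periodic rate r = 0.1365/12 per month; n is counted in months.
With n = 288: PMT = 500,000 / ([((1+r)^n − 1)/r]) = CHF 227.64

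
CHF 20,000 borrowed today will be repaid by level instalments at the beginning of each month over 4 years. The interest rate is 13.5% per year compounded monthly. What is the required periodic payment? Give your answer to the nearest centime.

CHF 535.50

Level annuity due; solve PV = PMT × [(1 − (1+r)^−n)/r] × (1+r) for PMT.
Periodic rate r = 0.135/12 per month; n is counted in months.
With n = 48: PMT = 20,000 / ([(1 − (1+r)^−n)/r] × (1+r)) = CHF 535.50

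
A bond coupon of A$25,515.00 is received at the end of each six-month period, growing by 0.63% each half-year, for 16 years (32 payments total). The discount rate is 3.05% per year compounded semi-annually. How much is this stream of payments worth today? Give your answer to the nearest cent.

A$703,424.28

Periodic rate r = 0.0305/2 per half-year; n is counted in half-years.
Growing ordinary annuity: PV = PMT₁ × [1 − ((1+g)/(1+r))^n] / (r − g) = 25,515 × [1 − ((1+0.0063)/(1+r))^32] / (r − 0.0063) = A$703,424.28.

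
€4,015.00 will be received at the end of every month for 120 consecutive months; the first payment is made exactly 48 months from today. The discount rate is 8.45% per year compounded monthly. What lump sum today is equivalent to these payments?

€233,357.33

Ordinary annuity of 120 payments, first payment at period 48.
Periodic rate r = 0.0845/12 per month; n is counted in months.
The ordinary-annuity PV formula values the stream one period before the first payment (period 47); discount that back 47 periods:
PV₀ = 4,015 × [1 − (1+r)^−120] / r × (1+r)^−47 = €233,357.33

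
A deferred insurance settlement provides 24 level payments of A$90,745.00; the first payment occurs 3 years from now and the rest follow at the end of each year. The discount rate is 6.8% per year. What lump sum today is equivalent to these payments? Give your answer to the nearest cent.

A$928,714.12

Ordinary annuity of 24 payments, first payment at period 3.
Periodic rate r = 0.068 per year.
The ordinary-annuity PV formula values the stream one period before the first payment (period 2); discount that back 2 periods:
PV₀ = 90,745 × [1 − (1+r)^−24] / r × (1+r)^−2 = A$928,714.12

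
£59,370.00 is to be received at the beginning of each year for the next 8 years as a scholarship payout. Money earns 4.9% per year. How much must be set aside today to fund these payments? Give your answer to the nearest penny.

This is an annuity due: 8 payments of £59,370.00 at the beginning of each year.
Periodic rate r = 0.049 per year.
PV = PMT × [(1 − (1+r)^−n)/r] × (1+r) = 59,370 × [1 − (1+r)^−8] / r × (1+r) = £404,155.45

£404,155.45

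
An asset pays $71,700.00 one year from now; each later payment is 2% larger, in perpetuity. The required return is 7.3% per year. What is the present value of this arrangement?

Periodic rate r = 0.073 per year.
Growing perpetuity (Gordon): PV = PMT₁ / (r − g) = 71,700 / (r − 0.02) = $1,352,830.19.

$1,352,830.19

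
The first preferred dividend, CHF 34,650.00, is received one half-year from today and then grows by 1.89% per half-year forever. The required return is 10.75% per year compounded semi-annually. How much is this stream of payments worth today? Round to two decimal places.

CHF 994,261.12

Periodic rate r = 0.1075/2 per half-year.
Growing perpetuity (Gordon): PV = PMT₁ / (r − g) = 34,650 / (r − 0.0189) = CHF 994,261.12.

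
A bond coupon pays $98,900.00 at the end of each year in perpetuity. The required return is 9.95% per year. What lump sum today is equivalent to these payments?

$993,969.85

Periodic rate r = 0.0995 per year.
Level perpetuity: PV = PMT / r = 98,900 / (0.0995) = $993,969.85.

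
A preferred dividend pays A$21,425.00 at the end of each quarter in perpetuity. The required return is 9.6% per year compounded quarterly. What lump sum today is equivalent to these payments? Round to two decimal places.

A$892,708.33

Periodic rate r = 0.096/4 per quarter.
Level perpetuity: PV = PMT / r = 21,425 / (0.096/4) = A$892,708.33.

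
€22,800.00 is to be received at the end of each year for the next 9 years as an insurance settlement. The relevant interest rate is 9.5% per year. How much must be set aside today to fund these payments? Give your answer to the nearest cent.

This is an ordinary annuity: 9 payments of €22,800.00 at the end of each year.
Periodic rate r = 0.095 per year.
PV = PMT × [(1 − (1+r)^−n)/r] = 22,800 × [1 − (1+r)^−9] / r = €133,956.47

€133,956.47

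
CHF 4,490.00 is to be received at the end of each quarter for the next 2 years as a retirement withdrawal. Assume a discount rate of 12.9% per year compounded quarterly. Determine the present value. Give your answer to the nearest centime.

CHF 31,221.39

This is an ordinary annuity: 8 payments of CHF 4,490.00 at the end of each quarter.
Periodic rate r = 0.129/4 per quarter; n is counted in quarters.
PV = PMT × [(1 − (1+r)^−n)/r] = 4,490 × [1 − (1+r)^−8] / r = CHF 31,221.39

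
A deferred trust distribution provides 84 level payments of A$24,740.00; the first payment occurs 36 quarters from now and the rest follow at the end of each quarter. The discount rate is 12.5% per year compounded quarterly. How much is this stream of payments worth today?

A$249,321.86

Ordinary annuity of 84 payments, first payment at period 36.
Periodic rate r = 0.125/4 per quarter; n is counted in quarters.
The ordinary-annuity PV formula values the stream one period before the first payment (period 35); discount that back 35 periods:
PV₀ = 24,740 × [1 − (1+r)^−84] / r × (1+r)^−35 = A$249,321.86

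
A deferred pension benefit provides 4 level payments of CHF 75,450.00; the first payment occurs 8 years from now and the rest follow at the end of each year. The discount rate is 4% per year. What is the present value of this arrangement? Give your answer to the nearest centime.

Ordinary annuity of 4 payments, first payment at period 8.
Periodic rate r = 0.04 per year.
The ordinary-annuity PV formula values the stream one period before the first payment (period 7); discount that back 7 periods:
PV₀ = 75,450 × [1 − (1+r)^−4] / r × (1+r)^−7 = CHF 208,122.94

CHF 208,122.94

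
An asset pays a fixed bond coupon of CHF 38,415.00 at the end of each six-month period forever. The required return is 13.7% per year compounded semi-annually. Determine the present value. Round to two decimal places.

CHF 560,802.92

Periodic rate r = 0.137/2 per half-year.
Level perpetuity: PV = PMT / r = 38,415 / (0.137/2) = CHF 560,802.92.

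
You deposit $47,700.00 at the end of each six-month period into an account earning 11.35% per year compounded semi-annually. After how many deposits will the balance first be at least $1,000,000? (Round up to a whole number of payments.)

15 payments

Periodic rate r = 0.1135/2 per half-year; n is counted in half-years.
Ordinary annuity FV: 1,000,000 = 47,700 × [((1+r)^n − 1)/r].
(1+r)^n = 1 + 1,000,000 × r / 47,700, so n = ln(1 + 1,000,000·r/47,700) / ln(1+r) = 14.20.
Round up to a whole number of payments: n = 15.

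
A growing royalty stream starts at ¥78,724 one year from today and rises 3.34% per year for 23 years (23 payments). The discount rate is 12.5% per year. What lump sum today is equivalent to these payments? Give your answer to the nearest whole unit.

¥737,568

Periodic rate r = 0.125 per year.
Growing ordinary annuity: PV = PMT₁ × [1 − ((1+g)/(1+r))^n] / (r − g) = 78,724 × [1 − ((1+0.0334)/(1+r))^23] / (r − 0.0334) = ¥737,568.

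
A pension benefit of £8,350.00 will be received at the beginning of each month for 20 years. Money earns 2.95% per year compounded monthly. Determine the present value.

£1,516,130.79

This is an annuity due: 240 payments of £8,350.00 at the beginning of each month.
Periodic rate r = 0.0295/12 per month; n is counted in months.
PV = PMT × [(1 − (1+r)^−n)/r] × (1+r) = 8,350 × [1 − (1+r)^−240] / r × (1+r) = £1,516,130.79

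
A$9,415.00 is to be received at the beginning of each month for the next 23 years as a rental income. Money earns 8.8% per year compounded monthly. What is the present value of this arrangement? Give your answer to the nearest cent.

A$1,121,136.40

This is an annuity due: 276 payments of A$9,415.00 at the beginning of each month.
Periodic rate r = 0.088/12 per month; n is counted in months.
PV = PMT × [(1 − (1+r)^−n)/r] × (1+r) = 9,415 × [1 − (1+r)^−276] / r × (1+r) = A$1,121,136.40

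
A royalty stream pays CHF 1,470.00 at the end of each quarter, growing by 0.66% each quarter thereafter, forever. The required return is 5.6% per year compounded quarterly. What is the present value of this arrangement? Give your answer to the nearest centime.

CHF 198,648.65

Periodic rate r = 0.056/4 per quarter.
Growing perpetuity (Gordon): PV = PMT₁ / (r − g) = 1,470 / (r − 0.0066) = CHF 198,648.65.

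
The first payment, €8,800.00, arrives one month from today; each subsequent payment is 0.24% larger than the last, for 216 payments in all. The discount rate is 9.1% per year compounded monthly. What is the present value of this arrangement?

Periodic rate r = 0.091/12 per month; n is counted in months.
Growing ordinary annuity: PV = PMT₁ × [1 − ((1+g)/(1+r))^n] / (r − g) = 8,800 × [1 − ((1+0.0024)/(1+r))^216] / (r − 0.0024) = €1,140,497.46.

€1,140,497.46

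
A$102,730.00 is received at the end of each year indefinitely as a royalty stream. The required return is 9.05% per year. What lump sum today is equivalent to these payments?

Periodic rate r = 0.0905 per year.
Level perpetuity: PV = PMT / r = 102,730 / (0.0905) = A$1,135,138.12.

A$1,135,138.12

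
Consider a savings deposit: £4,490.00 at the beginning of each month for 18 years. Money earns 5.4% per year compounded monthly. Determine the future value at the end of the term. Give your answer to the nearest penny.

This is an annuity due: 216 deposits of £4,490.00 at the beginning of each month.
Periodic rate r = 0.054/12 per month; n is counted in months.
FV = PMT × [((1+r)^n − 1)/r] × (1+r) = 4,490 × [(1+r)^216 − 1] / r × (1+r) = £1,641,181.87

£1,641,181.87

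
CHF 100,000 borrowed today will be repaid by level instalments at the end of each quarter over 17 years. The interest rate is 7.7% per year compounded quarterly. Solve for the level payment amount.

CHF 2,649.58

Level ordinary annuity; solve PV = PMT × [(1 − (1+r)^−n)/r] for PMT.
Periodic rate r = 0.077/4 per quarter; n is counted in quarters.
With n = 68: PMT = 100,000 / ([(1 − (1+r)^−n)/r]) = CHF 2,649.58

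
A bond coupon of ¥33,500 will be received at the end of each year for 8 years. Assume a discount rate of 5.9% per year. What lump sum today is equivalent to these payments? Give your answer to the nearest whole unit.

This is an ordinary annuity: 8 payments of ¥33,500 at the end of each year.
Periodic rate r = 0.059 per year.
PV = PMT × [(1 − (1+r)^−n)/r] = 33,500 × [1 − (1+r)^−8] / r = ¥208,854

¥208,854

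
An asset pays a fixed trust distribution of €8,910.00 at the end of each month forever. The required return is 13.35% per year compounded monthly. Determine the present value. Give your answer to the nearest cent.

Periodic rate r = 0.1335/12 per month.
Level perpetuity: PV = PMT / r = 8,910 / (0.1335/12) = €800,898.88.

€800,898.88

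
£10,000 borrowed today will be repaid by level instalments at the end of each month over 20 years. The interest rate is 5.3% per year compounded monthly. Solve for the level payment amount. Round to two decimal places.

Level ordinary annuity; solve PV = PMT × [(1 − (1+r)^−n)/r] for PMT.
Periodic rate r = 0.053/12 per month; n is counted in months.
With n = 240: PMT = 10,000 / ([(1 − (1+r)^−n)/r]) = £67.66

£67.66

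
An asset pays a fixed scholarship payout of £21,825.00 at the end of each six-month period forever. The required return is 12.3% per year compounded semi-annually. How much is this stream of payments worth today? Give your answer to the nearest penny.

Periodic rate r = 0.123/2 per half-year.
Level perpetuity: PV = PMT / r = 21,825 / (0.123/2) = £354,878.05.

£354,878.05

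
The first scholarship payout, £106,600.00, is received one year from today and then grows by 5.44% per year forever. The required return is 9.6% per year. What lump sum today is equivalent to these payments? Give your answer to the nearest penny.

Periodic rate r = 0.096 per year.
Growing perpetuity (Gordon): PV = PMT₁ / (r − g) = 106,600 / (r − 0.0544) = £2,562,500.00.

£2,562,500.00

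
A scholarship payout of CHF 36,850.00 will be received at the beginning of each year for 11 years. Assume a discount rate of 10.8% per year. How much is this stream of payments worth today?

CHF 255,700.28

This is an annuity due: 11 payments of CHF 36,850.00 at the beginning of each year.
Periodic rate r = 0.108 per year.
PV = PMT × [(1 − (1+r)^−n)/r] × (1+r) = 36,850 × [1 − (1+r)^−11] / r × (1+r) = CHF 255,700.28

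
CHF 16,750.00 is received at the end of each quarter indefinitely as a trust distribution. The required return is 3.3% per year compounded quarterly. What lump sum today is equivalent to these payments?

Periodic rate r = 0.033/4 per quarter.
Level perpetuity: PV = PMT / r = 16,750 / (0.033/4) = CHF 2,030,303.03.

CHF 2,030,303.03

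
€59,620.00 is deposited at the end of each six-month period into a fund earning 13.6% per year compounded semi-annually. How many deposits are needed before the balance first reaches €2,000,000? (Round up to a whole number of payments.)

Periodic rate r = 0.136/2 per half-year; n is counted in half-years.
Ordinary annuity FV: 2,000,000 = 59,620 × [((1+r)^n − 1)/r].
(1+r)^n = 1 + 2,000,000 × r / 59,620, so n = ln(1 + 2,000,000·r/59,620) / ln(1+r) = 18.06.
Round up to a whole number of payments: n = 19.

19 payments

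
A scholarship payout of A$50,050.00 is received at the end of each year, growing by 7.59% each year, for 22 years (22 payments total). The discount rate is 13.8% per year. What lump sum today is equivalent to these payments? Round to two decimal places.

A$571,446.34

Periodic rate r = 0.138 per year.
Growing ordinary annuity: PV = PMT₁ × [1 − ((1+g)/(1+r))^n] / (r − g) = 50,050 × [1 − ((1+0.0759)/(1+r))^22] / (r − 0.0759) = A$571,446.34.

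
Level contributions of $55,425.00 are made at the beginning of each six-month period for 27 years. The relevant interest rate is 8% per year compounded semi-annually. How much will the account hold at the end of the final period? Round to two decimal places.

This is an annuity due: 54 deposits of $55,425.00 at the beginning of each six-month period.
Periodic rate r = 0.08/2 per half-year; n is counted in half-years.
FV = PMT × [((1+r)^n − 1)/r] × (1+r) = 55,425 × [(1+r)^54 − 1] / r × (1+r) = $10,539,572.16

$10,539,572.16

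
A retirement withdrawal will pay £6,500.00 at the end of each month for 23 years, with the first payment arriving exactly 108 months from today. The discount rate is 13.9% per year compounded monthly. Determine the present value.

Ordinary annuity of 276 payments, first payment at period 108.
Periodic rate r = 0.139/12 per month; n is counted in months.
The ordinary-annuity PV formula values the stream one period before the first payment (period 107); discount that back 107 periods:
PV₀ = 6,500 × [1 − (1+r)^−276] / r × (1+r)^−107 = £156,829.95

£156,829.95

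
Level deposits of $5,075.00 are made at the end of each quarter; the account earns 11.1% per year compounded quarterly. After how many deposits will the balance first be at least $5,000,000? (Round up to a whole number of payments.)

123 payments

Periodic rate r = 0.111/4 per quarter; n is counted in quarters.
Ordinary annuity FV: 5,000,000 = 5,075 × [((1+r)^n − 1)/r].
(1+r)^n = 1 + 5,000,000 × r / 5,075, so n = ln(1 + 5,000,000·r/5,075) / ln(1+r) = 122.18.
Round up to a whole number of payments: n = 123.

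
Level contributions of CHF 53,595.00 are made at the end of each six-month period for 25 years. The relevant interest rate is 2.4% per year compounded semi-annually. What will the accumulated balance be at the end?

This is an ordinary annuity: 50 deposits of CHF 53,595.00 at the end of each six-month period.
Periodic rate r = 0.024/2 per half-year; n is counted in half-years.
FV = PMT × [((1+r)^n − 1)/r] = 53,595 × [(1+r)^50 − 1] / r = CHF 3,642,775.28

CHF 3,642,775.28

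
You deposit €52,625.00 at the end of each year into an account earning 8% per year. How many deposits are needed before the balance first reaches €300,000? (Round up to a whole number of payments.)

Periodic rate r = 0.08 per year.
Ordinary annuity FV: 300,000 = 52,625 × [((1+r)^n − 1)/r].
(1+r)^n = 1 + 300,000 × r / 52,625, so n = ln(1 + 300,000·r/52,625) / ln(1+r) = 4.88.
Round up to a whole number of payments: n = 5.

5 payments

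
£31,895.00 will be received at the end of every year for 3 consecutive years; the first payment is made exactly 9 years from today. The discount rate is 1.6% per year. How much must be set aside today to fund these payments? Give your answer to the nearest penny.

Ordinary annuity of 3 payments, first payment at period 9.
Periodic rate r = 0.016 per year.
The ordinary-annuity PV formula values the stream one period before the first payment (period 8); discount that back 8 periods:
PV₀ = 31,895 × [1 − (1+r)^−3] / r × (1+r)^−8 = £81,647.57

£81,647.57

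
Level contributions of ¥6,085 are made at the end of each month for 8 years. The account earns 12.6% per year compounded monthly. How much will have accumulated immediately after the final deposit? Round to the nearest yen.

This is an ordinary annuity: 96 deposits of ¥6,085 at the end of each month.
Periodic rate r = 0.126/12 per month; n is counted in months.
FV = PMT × [((1+r)^n − 1)/r] = 6,085 × [(1+r)^96 − 1] / r = ¥1,000,115

¥1,000,115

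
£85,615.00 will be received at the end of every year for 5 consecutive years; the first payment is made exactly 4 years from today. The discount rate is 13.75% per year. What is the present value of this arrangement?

£200,906.53

Ordinary annuity of 5 payments, first payment at period 4.
Periodic rate r = 0.1375 per year.
The ordinary-annuity PV formula values the stream one period before the first payment (period 3); discount that back 3 periods:
PV₀ = 85,615 × [1 − (1+r)^−5] / r × (1+r)^−3 = £200,906.53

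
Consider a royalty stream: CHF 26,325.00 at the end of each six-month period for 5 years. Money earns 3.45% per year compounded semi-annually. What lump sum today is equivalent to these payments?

CHF 239,905.35

This is an ordinary annuity: 10 payments of CHF 26,325.00 at the end of each six-month period.
Periodic rate r = 0.0345/2 per half-year; n is counted in half-years.
PV = PMT × [(1 − (1+r)^−n)/r] = 26,325 × [1 − (1+r)^−10] / r = CHF 239,905.35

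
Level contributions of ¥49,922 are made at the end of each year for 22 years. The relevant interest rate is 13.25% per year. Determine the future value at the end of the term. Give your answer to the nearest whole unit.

This is an ordinary annuity: 22 deposits of ¥49,922 at the end of each year.
Periodic rate r = 0.1325 per year.
FV = PMT × [((1+r)^n − 1)/r] = 49,922 × [(1+r)^22 − 1] / r = ¥5,443,146

¥5,443,146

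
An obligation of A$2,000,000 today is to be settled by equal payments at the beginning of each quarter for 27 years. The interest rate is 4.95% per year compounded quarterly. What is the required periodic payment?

Level annuity due; solve PV = PMT × [(1 − (1+r)^−n)/r] × (1+r) for PMT.
Periodic rate r = 0.0495/4 per quarter; n is counted in quarters.
With n = 108: PMT = 2,000,000 / ([(1 − (1+r)^−n)/r] × (1+r)) = A$33,258.59

A$33,258.59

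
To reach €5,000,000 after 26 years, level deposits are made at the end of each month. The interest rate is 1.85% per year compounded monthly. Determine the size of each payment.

€12,491.38

Level ordinary annuity; solve FV = PMT × [((1+r)^n − 1)/r] for PMT.
Periodic rate r = 0.0185/12 per month; n is counted in months.
With n = 312: PMT = 5,000,000 / ([((1+r)^n − 1)/r]) = €12,491.38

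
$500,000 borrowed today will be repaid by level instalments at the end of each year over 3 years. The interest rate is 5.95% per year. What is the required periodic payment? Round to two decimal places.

$186,881.89

Level ordinary annuity; solve PV = PMT × [(1 − (1+r)^−n)/r] for PMT.
Periodic rate r = 0.0595 per year.
With n = 3: PMT = 500,000 / ([(1 − (1+r)^−n)/r]) = $186,881.89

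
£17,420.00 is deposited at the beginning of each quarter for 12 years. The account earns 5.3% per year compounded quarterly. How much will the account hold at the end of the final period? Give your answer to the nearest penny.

£1,173,662.30

This is an annuity due: 48 deposits of £17,420.00 at the beginning of each quarter.
Periodic rate r = 0.053/4 per quarter; n is counted in quarters.
FV = PMT × [((1+r)^n − 1)/r] × (1+r) = 17,420 × [(1+r)^48 − 1] / r × (1+r) = £1,173,662.30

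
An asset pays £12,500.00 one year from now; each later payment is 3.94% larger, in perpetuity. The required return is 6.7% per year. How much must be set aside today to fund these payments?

£452,898.55

Periodic rate r = 0.067 per year.
Growing perpetuity (Gordon): PV = PMT₁ / (r − g) = 12,500 / (r − 0.0394) = £452,898.55.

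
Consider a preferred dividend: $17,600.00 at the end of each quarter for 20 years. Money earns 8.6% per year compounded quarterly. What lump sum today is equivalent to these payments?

$669,323.65

This is an ordinary annuity: 80 payments of $17,600.00 at the end of each quarter.
Periodic rate r = 0.086/4 per quarter; n is counted in quarters.
PV = PMT × [(1 − (1+r)^−n)/r] = 17,600 × [1 − (1+r)^−80] / r = $669,323.65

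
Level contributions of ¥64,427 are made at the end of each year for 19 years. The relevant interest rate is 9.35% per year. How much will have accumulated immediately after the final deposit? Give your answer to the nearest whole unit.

This is an ordinary annuity: 19 deposits of ¥64,427 at the end of each year.
Periodic rate r = 0.0935 per year.
FV = PMT × [((1+r)^n − 1)/r] = 64,427 × [(1+r)^19 − 1] / r = ¥3,076,360

¥3,076,360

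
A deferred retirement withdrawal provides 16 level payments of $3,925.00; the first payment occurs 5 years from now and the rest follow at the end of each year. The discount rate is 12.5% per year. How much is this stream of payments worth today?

Ordinary annuity of 16 payments, first payment at period 5.
Periodic rate r = 0.125 per year.
The ordinary-annuity PV formula values the stream one period before the first payment (period 4); discount that back 4 periods:
PV₀ = 3,925 × [1 − (1+r)^−16] / r × (1+r)^−4 = $16,625.18

$16,625.18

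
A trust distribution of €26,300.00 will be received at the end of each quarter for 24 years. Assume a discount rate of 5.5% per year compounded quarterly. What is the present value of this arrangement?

€1,397,154.71

This is an ordinary annuity: 96 payments of €26,300.00 at the end of each quarter.
Periodic rate r = 0.055/4 per quarter; n is counted in quarters.
PV = PMT × [(1 − (1+r)^−n)/r] = 26,300 × [1 − (1+r)^−96] / r = €1,397,154.71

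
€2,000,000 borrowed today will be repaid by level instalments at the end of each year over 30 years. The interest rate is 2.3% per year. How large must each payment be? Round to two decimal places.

€93,025.41

Level ordinary annuity; solve PV = PMT × [(1 − (1+r)^−n)/r] for PMT.
Periodic rate r = 0.023 per year.
With n = 30: PMT = 2,000,000 / ([(1 − (1+r)^−n)/r]) = €93,025.41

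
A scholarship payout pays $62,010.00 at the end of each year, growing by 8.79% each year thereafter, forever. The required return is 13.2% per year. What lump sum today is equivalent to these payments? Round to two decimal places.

Periodic rate r = 0.132 per year.
Growing perpetuity (Gordon): PV = PMT₁ / (r − g) = 62,010 / (r − 0.0879) = $1,406,122.45.

$1,406,122.45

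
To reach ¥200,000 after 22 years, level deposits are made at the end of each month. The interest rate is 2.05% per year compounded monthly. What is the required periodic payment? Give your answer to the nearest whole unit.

¥600

Level ordinary annuity; solve FV = PMT × [((1+r)^n − 1)/r] for PMT.
Periodic rate r = 0.0205/12 per month; n is counted in months.
With n = 264: PMT = 200,000 / ([((1+r)^n − 1)/r]) = ¥600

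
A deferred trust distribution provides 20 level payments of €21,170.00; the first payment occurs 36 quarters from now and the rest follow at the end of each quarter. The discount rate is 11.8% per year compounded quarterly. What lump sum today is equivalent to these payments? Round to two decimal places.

Ordinary annuity of 20 payments, first payment at period 36.
Periodic rate r = 0.118/4 per quarter; n is counted in quarters.
The ordinary-annuity PV formula values the stream one period before the first payment (period 35); discount that back 35 periods:
PV₀ = 21,170 × [1 − (1+r)^−20] / r × (1+r)^−35 = €114,376.71

€114,376.71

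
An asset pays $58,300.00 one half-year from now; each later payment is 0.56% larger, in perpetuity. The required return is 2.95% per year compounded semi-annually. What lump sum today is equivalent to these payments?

$6,371,584.70

Periodic rate r = 0.0295/2 per half-year.
Growing perpetuity (Gordon): PV = PMT₁ / (r − g) = 58,300 / (r − 0.0056) = $6,371,584.70.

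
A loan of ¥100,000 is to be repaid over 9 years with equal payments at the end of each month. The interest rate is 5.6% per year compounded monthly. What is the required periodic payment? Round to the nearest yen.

¥1,181

Level ordinary annuity; solve PV = PMT × [(1 − (1+r)^−n)/r] for PMT.
Periodic rate r = 0.056/12 per month; n is counted in months.
With n = 108: PMT = 100,000 / ([(1 − (1+r)^−n)/r]) = ¥1,181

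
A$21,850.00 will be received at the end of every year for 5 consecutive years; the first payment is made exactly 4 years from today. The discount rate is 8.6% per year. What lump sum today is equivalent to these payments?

Ordinary annuity of 5 payments, first payment at period 4.
Periodic rate r = 0.086 per year.
The ordinary-annuity PV formula values the stream one period before the first payment (period 3); discount that back 3 periods:
PV₀ = 21,850 × [1 − (1+r)^−5] / r × (1+r)^−3 = A$67,049.28

A$67,049.28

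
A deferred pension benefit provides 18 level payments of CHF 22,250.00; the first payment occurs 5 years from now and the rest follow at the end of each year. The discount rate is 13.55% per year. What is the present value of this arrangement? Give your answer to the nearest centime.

CHF 88,744.52

Ordinary annuity of 18 payments, first payment at period 5.
Periodic rate r = 0.1355 per year.
The ordinary-annuity PV formula values the stream one period before the first payment (period 4); discount that back 4 periods:
PV₀ = 22,250 × [1 − (1+r)^−18] / r × (1+r)^−4 = CHF 88,744.52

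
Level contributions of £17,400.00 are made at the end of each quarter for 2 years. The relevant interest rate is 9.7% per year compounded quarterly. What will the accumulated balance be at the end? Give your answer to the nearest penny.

£151,605.32

This is an ordinary annuity: 8 deposits of £17,400.00 at the end of each quarter.
Periodic rate r = 0.097/4 per quarter; n is counted in quarters.
FV = PMT × [((1+r)^n − 1)/r] = 17,400 × [(1+r)^8 − 1] / r = £151,605.32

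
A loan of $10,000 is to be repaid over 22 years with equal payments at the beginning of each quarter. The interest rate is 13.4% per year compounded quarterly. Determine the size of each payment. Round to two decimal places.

Level annuity due; solve PV = PMT × [(1 − (1+r)^−n)/r] × (1+r) for PMT.
Periodic rate r = 0.134/4 per quarter; n is counted in quarters.
With n = 88: PMT = 10,000 / ([(1 − (1+r)^−n)/r] × (1+r)) = $343.02

$343.02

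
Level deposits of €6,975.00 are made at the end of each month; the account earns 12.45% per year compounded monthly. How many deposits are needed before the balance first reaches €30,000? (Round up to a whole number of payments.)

5 payments

Periodic rate r = 0.1245/12 per month; n is counted in months.
Ordinary annuity FV: 30,000 = 6,975 × [((1+r)^n − 1)/r].
(1+r)^n = 1 + 30,000 × r / 6,975, so n = ln(1 + 30,000·r/6,975) / ln(1+r) = 4.23.
Round up to a whole number of payments: n = 5.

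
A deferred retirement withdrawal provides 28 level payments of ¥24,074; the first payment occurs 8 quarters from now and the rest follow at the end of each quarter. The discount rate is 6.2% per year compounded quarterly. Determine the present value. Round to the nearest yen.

¥488,017

Ordinary annuity of 28 payments, first payment at period 8.
Periodic rate r = 0.062/4 per quarter; n is counted in quarters.
The ordinary-annuity PV formula values the stream one period before the first payment (period 7); discount that back 7 periods:
PV₀ = 24,074 × [1 − (1+r)^−28] / r × (1+r)^−7 = ¥488,017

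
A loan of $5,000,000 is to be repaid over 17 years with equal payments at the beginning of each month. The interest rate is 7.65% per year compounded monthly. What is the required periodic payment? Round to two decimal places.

Level annuity due; solve PV = PMT × [(1 − (1+r)^−n)/r] × (1+r) for PMT.
Periodic rate r = 0.0765/12 per month; n is counted in months.
With n = 204: PMT = 5,000,000 / ([(1 − (1+r)^−n)/r] × (1+r)) = $43,598.15

$43,598.15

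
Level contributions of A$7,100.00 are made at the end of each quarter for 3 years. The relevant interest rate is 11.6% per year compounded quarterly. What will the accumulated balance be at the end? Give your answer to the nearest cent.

A$100,192.87

This is an ordinary annuity: 12 deposits of A$7,100.00 at the end of each quarter.
Periodic rate r = 0.116/4 per quarter; n is counted in quarters.
FV = PMT × [((1+r)^n − 1)/r] = 7,100 × [(1+r)^12 − 1] / r = A$100,192.87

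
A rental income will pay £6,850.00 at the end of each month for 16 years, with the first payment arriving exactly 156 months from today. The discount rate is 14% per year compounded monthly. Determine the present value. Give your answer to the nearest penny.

£86,771.96

Ordinary annuity of 192 payments, first payment at period 156.
Periodic rate r = 0.14/12 per month; n is counted in months.
The ordinary-annuity PV formula values the stream one period before the first payment (period 155); discount that back 155 periods:
PV₀ = 6,850 × [1 − (1+r)^−192] / r × (1+r)^−155 = £86,771.96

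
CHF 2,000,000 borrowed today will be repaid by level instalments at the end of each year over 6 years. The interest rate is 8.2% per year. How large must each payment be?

CHF 435,259.06

Level ordinary annuity; solve PV = PMT × [(1 − (1+r)^−n)/r] for PMT.
Periodic rate r = 0.082 per year.
With n = 6: PMT = 2,000,000 / ([(1 − (1+r)^−n)/r]) = CHF 435,259.06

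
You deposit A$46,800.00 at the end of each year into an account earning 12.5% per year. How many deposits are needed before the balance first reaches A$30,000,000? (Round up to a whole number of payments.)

Periodic rate r = 0.125 per year.
Ordinary annuity FV: 30,000,000 = 46,800 × [((1+r)^n − 1)/r].
(1+r)^n = 1 + 30,000,000 × r / 46,800, so n = ln(1 + 30,000,000·r/46,800) / ln(1+r) = 37.32.
Round up to a whole number of payments: n = 38.

38 payments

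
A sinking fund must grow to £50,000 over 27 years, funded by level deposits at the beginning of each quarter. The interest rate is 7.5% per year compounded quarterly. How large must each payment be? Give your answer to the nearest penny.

Level annuity due; solve FV = PMT × [((1+r)^n − 1)/r] × (1+r) for PMT.
Periodic rate r = 0.075/4 per quarter; n is counted in quarters.
With n = 108: PMT = 50,000 / ([((1+r)^n − 1)/r] × (1+r)) = £143.00

£143.00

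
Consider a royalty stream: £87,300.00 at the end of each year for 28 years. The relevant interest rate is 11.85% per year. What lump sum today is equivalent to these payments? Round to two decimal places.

£704,683.93

This is an ordinary annuity: 28 payments of £87,300.00 at the end of each year.
Periodic rate r = 0.1185 per year.
PV = PMT × [(1 − (1+r)^−n)/r] = 87,300 × [1 − (1+r)^−28] / r = £704,683.93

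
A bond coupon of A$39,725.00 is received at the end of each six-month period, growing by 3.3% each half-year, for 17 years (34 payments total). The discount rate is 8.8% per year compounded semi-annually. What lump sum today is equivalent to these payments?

Periodic rate r = 0.088/2 per half-year; n is counted in half-years.
Growing ordinary annuity: PV = PMT₁ × [1 − ((1+g)/(1+r))^n] / (r − g) = 39,725 × [1 − ((1+0.033)/(1+r))^34] / (r − 0.033) = A$1,092,148.84.

A$1,092,148.84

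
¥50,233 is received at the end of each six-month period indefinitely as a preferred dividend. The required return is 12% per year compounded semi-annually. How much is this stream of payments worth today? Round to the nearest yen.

¥837,217

Periodic rate r = 0.12/2 per half-year.
Level perpetuity: PV = PMT / r = 50,233 / (0.12/2) = ¥837,217.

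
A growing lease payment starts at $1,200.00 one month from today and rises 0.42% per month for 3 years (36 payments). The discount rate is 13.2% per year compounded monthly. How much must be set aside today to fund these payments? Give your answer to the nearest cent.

$38,063.43

Periodic rate r = 0.132/12 per month; n is counted in months.
Growing ordinary annuity: PV = PMT₁ × [1 − ((1+g)/(1+r))^n] / (r − g) = 1,200 × [1 − ((1+0.0042)/(1+r))^36] / (r − 0.0042) = $38,063.43.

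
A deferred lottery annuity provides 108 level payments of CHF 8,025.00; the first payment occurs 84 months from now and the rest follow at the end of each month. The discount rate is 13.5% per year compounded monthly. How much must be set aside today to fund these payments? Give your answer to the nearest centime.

CHF 197,660.39

Ordinary annuity of 108 payments, first payment at period 84.
Periodic rate r = 0.135/12 per month; n is counted in months.
The ordinary-annuity PV formula values the stream one period before the first payment (period 83); discount that back 83 periods:
PV₀ = 8,025 × [1 − (1+r)^−108] / r × (1+r)^−83 = CHF 197,660.39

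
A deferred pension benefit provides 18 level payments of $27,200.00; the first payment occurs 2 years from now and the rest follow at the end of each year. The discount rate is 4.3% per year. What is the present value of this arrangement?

$322,230.75

Ordinary annuity of 18 payments, first payment at period 2.
Periodic rate r = 0.043 per year.
The ordinary-annuity PV formula values the stream one period before the first payment (period 1); discount that back 1 periods:
PV₀ = 27,200 × [1 − (1+r)^−18] / r × (1+r)^−1 = $322,230.75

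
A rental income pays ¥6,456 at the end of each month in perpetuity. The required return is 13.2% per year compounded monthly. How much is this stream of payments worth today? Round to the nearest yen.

Periodic rate r = 0.132/12 per month.
Level perpetuity: PV = PMT / r = 6,456 / (0.132/12) = ¥586,909.

¥586,909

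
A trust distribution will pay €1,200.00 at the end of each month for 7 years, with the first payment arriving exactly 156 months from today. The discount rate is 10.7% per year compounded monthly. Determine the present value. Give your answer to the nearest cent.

Ordinary annuity of 84 payments, first payment at period 156.
Periodic rate r = 0.107/12 per month; n is counted in months.
The ordinary-annuity PV formula values the stream one period before the first payment (period 155); discount that back 155 periods:
PV₀ = 1,200 × [1 − (1+r)^−84] / r × (1+r)^−155 = €17,867.09

€17,867.09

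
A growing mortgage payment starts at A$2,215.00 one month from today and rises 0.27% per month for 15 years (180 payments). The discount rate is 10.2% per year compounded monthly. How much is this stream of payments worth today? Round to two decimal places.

Periodic rate r = 0.102/12 per month; n is counted in months.
Growing ordinary annuity: PV = PMT₁ × [1 − ((1+g)/(1+r))^n] / (r − g) = 2,215 × [1 − ((1+0.0027)/(1+r))^180] / (r − 0.0027) = A$246,668.76.

A$246,668.76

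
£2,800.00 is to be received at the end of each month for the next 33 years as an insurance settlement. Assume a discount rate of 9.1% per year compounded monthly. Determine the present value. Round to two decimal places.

£350,694.10

This is an ordinary annuity: 396 payments of £2,800.00 at the end of each month.
Periodic rate r = 0.091/12 per month; n is counted in months.
PV = PMT × [(1 − (1+r)^−n)/r] = 2,800 × [1 − (1+r)^−396] / r = £350,694.10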